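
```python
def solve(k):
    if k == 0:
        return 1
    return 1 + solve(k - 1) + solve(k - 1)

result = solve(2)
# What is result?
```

solve(k) = 1 + 2·solve(k-1), solve(0)=1. Closed form: (1+1)·2^2 - 1 = 7.

Answer: 7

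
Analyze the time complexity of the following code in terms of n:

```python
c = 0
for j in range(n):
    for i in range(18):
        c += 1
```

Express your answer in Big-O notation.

Each loop level contributes: n × 1. Multiplying the contributions gives O(n).

Answer: O(n)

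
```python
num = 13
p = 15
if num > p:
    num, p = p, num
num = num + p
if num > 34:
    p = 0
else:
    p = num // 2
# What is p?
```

Trace:
`num = 13` → num = 13
`p = 15` → p = 15
`if num > p: ...` → num > p is False → no variable changes
`num = num + p` → num = 28
`if num > 34: ...` → num > 34 is False, take else branch → p = 14
So p = 14

Answer: 14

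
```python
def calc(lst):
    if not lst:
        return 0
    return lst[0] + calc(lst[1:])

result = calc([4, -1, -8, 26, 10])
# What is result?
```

4 + (-1) + (-8) + 26 + 10 + 0 = 31

Answer: 31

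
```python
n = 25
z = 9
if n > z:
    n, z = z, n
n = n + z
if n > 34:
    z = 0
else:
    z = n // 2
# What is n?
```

Trace:
`n = 25` → n = 25
`z = 9` → z = 9
`if n > z: ...` → n > z is True → n = 9; z = 25
`n = n + z` → n = 34
`if n > 34: ...` → n > 34 is False, take else branch → z = 17
So n = 34

Answer: 34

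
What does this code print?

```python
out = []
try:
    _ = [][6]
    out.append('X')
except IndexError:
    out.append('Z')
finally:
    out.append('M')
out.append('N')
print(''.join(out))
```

Execution trace: 'Z' (except IndexError) → 'M' (finally) → 'N' (after the try/except). Output: ZMN

Answer: ZMN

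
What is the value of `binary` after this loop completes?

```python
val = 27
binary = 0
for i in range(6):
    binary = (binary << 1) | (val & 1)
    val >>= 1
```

Reverse lowest 6 bits of 27
`binary` takes the values: 0 → 1 → 3 → 6 → 13 → 27 → 54

Answer: 54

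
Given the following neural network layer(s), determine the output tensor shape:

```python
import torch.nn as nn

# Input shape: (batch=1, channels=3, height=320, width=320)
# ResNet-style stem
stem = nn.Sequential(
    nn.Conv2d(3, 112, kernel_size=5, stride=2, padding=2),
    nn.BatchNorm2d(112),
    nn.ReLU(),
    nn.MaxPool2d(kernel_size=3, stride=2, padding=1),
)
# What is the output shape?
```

Input: (1, 3, 320, 320) -> after Conv2d 5x5 stride=2: (1, 112, 160, 160) -> Output: (1, 112, 80, 80)

Answer: (1, 112, 80, 80)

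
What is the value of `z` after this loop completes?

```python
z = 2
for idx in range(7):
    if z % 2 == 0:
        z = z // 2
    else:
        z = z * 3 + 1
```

Collatz-style transformation from 2
`z` takes the values: 2 → 1 → 4 → 2 → 1 → 4 → 2 → 1

Answer: 1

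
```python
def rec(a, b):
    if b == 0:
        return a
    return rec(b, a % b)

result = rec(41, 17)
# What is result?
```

rec(41, 17) -> rec(17, 7) -> rec(7, 3) -> rec(3, 1) -> rec(1, 0) -> 1

Answer: 1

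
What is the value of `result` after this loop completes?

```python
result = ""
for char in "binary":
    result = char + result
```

Reverse 'binary'
`result` takes the values: "" → "b" → "ib" → "nib" → "anib" → "ranib" → "yranib"

Answer: "yranib"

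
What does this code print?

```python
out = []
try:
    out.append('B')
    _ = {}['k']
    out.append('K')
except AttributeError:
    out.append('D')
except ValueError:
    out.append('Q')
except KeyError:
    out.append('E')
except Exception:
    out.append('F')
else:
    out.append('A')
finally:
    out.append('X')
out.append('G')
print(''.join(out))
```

Execution trace: 'B' (try body) → 'E' (except KeyError) → 'X' (finally) → 'G' (after the try/except). Output: BEXG

Answer: BEXG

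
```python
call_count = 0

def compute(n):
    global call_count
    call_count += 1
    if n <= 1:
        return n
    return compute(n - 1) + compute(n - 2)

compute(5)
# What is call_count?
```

Calls(n) = 1 + Calls(n-1) + Calls(n-2); Calls(0)=Calls(1)=1. For n=5 this gives 15.

Answer: 15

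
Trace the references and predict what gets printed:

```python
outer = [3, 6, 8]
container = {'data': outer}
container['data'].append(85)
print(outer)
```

Key concept: dict holds reference to list.
Step by step:
`outer = [3, 6, 8]` → outer = [3, 6, 8]
`container = {'data': outer}` → container = {'data': [3, 6, 8]}
`container['data'].append(85)` → outer = [3, 6, 8, 85]; container = {'data': [3, 6, 8, 85]}
`print(outer)` → prints [3, 6, 8, 85]

Answer: [3, 6, 8, 85]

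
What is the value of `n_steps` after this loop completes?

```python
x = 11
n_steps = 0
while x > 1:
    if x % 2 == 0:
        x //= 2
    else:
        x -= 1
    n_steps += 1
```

Steps to reduce 11 to 1
`n_steps` takes the values: 0 → 1 → 2 → 3 → 4 → 5

Answer: 5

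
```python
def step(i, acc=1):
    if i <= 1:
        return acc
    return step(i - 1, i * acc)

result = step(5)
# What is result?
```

Accumulator trace (n, acc): (5, 1) -> (4, 5) -> (3, 20) -> (2, 60) -> (1, 120) -> return 120

Answer: 120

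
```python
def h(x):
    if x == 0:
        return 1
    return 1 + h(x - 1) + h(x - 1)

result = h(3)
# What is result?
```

h(x) = 1 + 2·h(x-1), h(0)=1. Closed form: (1+1)·2^3 - 1 = 15.

Answer: 15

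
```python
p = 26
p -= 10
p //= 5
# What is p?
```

Trace:
`p = 26` → p = 26
`p -= 10` → p = 16
`p //= 5` → p = 3
So p = 3

Answer: 3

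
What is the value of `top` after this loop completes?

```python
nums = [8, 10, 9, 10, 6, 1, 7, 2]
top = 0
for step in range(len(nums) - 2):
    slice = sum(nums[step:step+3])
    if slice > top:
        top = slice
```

Max sum of 3-element window in [8, 10, 9, 10, 6, 1, 7, 2]
`top` takes the values: 0 → 27 → 29

Answer: 29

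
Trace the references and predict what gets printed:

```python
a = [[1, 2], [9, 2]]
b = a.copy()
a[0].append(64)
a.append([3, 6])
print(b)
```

Key concept: shallow copy with nested lists.
Step by step:
`a = [[1, 2], [9, 2]]` → a = [[1, 2], [9, 2]]
`b = a.copy()` → b = [[1, 2], [9, 2]]
`a[0].append(64)` → a = [[1, 2, 64], [9, 2]]; b = [[1, 2, 64], [9, 2]]
`a.append([3, 6])` → a = [[1, 2, 64], [9, 2], [3, 6]]
`print(b)` → prints [[1, 2, 64], [9, 2]]

Answer: [[1, 2, 64], [9, 2]]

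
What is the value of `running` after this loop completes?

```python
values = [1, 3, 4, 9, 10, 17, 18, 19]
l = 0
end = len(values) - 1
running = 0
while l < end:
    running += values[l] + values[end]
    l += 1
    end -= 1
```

Sum of pairs from ends
`running` takes the values: 0 → 20 → 41 → 62 → 81

Answer: 81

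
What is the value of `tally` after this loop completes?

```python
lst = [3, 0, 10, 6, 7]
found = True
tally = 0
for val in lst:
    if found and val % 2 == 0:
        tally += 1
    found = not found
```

Count even values at even positions
`tally` takes the values: 0 → 1

Answer: 1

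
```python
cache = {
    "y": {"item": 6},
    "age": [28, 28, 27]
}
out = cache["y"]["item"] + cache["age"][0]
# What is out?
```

Trace:
`cache = { ...` → cache = {'y': {'item': 6}, 'age': [28, 28, 27]}
`out = cache["y"]["item"] + cache["age"][0]` → out = 34
So out = 34

Answer: 34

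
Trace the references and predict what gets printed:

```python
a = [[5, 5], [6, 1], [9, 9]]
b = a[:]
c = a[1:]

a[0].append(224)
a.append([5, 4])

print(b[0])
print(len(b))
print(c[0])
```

Key concept: slice with nested mutation.
Step by step:
`a = [[5, 5], [6, 1], [9, 9]]` → a = [[5, 5], [6, 1], [9, 9]]
`b = a[:]` → b = [[5, 5], [6, 1], [9, 9]]
`c = a[1:]` → c = [[6, 1], [9, 9]]
`a[0].append(224)` → a = [[5, 5, 224], [6, 1], [9, 9]]; b = [[5, 5, 224], [6, 1], [9, 9]]
`a.append([5, 4])` → a = [[5, 5, 224], [6, 1], [9, 9], [5, 4]]
`print(b[0])` → prints [5, 5, 224]
`print(len(b))` → prints 3
`print(c[0])` → prints [6, 1]

Answer:
[5, 5, 224]
3
[6, 1]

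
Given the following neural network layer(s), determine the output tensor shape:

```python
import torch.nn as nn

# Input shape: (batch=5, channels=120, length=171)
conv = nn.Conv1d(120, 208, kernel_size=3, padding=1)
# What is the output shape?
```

Input: (5, 120, 171) -> Output: (5, 208, 171)

Answer: (5, 208, 171)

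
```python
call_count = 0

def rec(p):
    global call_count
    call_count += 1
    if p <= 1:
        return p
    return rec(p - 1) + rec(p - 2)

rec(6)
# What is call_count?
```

Calls(p) = 1 + Calls(p-1) + Calls(p-2); Calls(0)=Calls(1)=1. For p=6 this gives 25.

Answer: 25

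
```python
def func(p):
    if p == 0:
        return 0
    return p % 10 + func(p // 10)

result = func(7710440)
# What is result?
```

Sum of digits of 7710440: 0 + 4 + 4 + 0 + 1 + 7 + 7 = 23

Answer: 23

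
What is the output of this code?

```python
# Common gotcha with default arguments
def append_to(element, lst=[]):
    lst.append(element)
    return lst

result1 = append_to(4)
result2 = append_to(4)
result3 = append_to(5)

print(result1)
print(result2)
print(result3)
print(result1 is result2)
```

Key concept: mutable default argument gotcha.
Step by step:
`result1 = append_to(4)` → result1 = [4]
`result2 = append_to(4)` → result1 = [4, 4] (same object as result2); result2 = [4, 4] (same object as result1)
`result3 = append_to(5)` → result1 = [4, 4, 5] (same object as result2, result3); result2 = [4, 4, 5] (same object as result1, result3); result3 = [4, 4, 5] (same object as result1, result2)
`print(result1)` → prints [4, 4, 5]
`print(result2)` → prints [4, 4, 5]
`print(result3)` → prints [4, 4, 5]
`print(result1 is result2)` → prints True

Answer:
[4, 4, 5]
[4, 4, 5]
[4, 4, 5]
True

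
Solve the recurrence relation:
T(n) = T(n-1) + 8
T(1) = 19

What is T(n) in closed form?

Unrolling: T(n) = T(1) + 8·(n-1) = 19 + 8(n-1) = 8n + 11.

Answer: T(n) = 8n + 11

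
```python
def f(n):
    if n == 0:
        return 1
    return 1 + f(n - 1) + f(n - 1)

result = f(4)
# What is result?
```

f(n) = 1 + 2·f(n-1), f(0)=1. Closed form: (1+1)·2^4 - 1 = 31.

Answer: 31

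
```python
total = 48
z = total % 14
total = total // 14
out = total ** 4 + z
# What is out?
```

Trace:
`total = 48` → total = 48
`z = total % 14` → z = 6
`total = total // 14` → total = 3
`out = total ** 4 + z` → out = 87
So out = 87

Answer: 87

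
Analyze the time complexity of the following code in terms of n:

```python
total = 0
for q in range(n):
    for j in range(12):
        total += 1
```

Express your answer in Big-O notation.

Each loop level contributes: n × 1. Multiplying the contributions gives O(n).

Answer: O(n)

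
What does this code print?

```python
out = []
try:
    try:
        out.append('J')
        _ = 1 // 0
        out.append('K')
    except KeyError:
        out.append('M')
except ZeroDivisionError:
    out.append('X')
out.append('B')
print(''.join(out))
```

Execution trace: 'J' (inner try body) → 'X' (outer except ZeroDivisionError) → 'B' (after the try/except). Output: JXB

Answer: JXB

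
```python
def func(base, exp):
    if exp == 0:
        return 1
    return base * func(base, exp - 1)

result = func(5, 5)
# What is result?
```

func(5, 5) = 5 * 5 * 5 * 5 * 5 = 3125

Answer: 3125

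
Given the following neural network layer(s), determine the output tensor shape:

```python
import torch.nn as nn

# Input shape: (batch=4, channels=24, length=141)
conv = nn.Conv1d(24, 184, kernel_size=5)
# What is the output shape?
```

Input: (4, 24, 141) -> Output: (4, 184, 137)

Answer: (4, 184, 137)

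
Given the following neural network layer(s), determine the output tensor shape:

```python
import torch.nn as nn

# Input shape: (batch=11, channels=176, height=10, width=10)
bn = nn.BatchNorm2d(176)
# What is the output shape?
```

Input: (11, 176, 10, 10) -> Output: (11, 176, 10, 10)

Answer: (11, 176, 10, 10)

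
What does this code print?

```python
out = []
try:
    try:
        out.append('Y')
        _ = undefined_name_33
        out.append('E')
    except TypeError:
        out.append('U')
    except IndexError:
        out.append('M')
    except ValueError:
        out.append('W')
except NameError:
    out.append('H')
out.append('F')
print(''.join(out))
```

Execution trace: 'Y' (try body) → 'H' (outer except NameError) → 'F' (after the try/except). Output: YHF

Answer: YHF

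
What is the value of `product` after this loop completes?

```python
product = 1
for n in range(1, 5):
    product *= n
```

4! = 24
`product` takes the values: 1 → 2 → 6 → 24

Answer: 24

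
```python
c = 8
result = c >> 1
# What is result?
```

Trace:
`c = 8` → c = 8
`result = c >> 1` → result = 4
So result = 4

Answer: 4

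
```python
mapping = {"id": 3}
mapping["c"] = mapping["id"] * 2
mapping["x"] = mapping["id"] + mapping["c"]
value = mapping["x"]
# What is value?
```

Trace:
`mapping = {"id": 3}` → mapping = {'id': 3}
`mapping["c"] = mapping["id"] * 2` → mapping = {'id': 3, 'c': 6}
`mapping["x"] = mapping["id"] + mapping["c"]` → mapping = {'id': 3, 'c': 6, 'x': 9}
`value = mapping["x"]` → value = 9
So value = 9

Answer: 9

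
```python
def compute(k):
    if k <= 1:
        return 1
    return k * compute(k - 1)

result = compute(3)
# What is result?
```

compute(3) = 3 * 2 * 1 = 6

Answer: 6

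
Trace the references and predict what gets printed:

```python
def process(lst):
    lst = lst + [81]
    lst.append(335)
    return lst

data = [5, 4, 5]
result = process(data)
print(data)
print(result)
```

Key concept: rebinding parameter vs mutation.
Step by step:
`data = [5, 4, 5]` → data = [5, 4, 5]
`result = process(data)` → result = [5, 4, 5, 81, 335]
`print(data)` → prints [5, 4, 5]
`print(result)` → prints [5, 4, 5, 81, 335]

Answer:
[5, 4, 5]
[5, 4, 5, 81, 335]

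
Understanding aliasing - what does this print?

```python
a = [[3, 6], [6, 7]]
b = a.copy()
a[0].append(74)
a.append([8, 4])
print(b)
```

Key concept: shallow copy with nested lists.
Step by step:
`a = [[3, 6], [6, 7]]` → a = [[3, 6], [6, 7]]
`b = a.copy()` → b = [[3, 6], [6, 7]]
`a[0].append(74)` → a = [[3, 6, 74], [6, 7]]; b = [[3, 6, 74], [6, 7]]
`a.append([8, 4])` → a = [[3, 6, 74], [6, 7], [8, 4]]
`print(b)` → prints [[3, 6, 74], [6, 7]]

Answer: [[3, 6, 74], [6, 7]]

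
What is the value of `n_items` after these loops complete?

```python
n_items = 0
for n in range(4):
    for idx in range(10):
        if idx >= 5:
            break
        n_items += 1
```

Inner breaks at 5, outer runs 4 times
`n_items` takes the values: 0 → 1 → 2 → 3 → 4 → 5 → 6 → 7 → 8 → 9 → 10 → 11 → 12 → 13 → 14 → 15 → 16 → 17 → 18 → 19 → 20

Answer: 20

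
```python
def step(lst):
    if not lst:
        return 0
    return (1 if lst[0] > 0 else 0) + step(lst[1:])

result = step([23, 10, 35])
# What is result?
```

Count of positive elements in [23, 10, 35] = 3

Answer: 3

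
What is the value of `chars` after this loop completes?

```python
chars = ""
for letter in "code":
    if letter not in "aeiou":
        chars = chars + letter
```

Remove vowels from 'code'
`chars` takes the values: "" → "c" → "cd"

Answer: "cd"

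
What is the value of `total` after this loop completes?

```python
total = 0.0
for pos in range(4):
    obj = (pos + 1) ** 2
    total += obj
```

Sum of squared losses 1² + 2² + ... + 4²
`total` takes the values: 0.0 → 1.0 → 5.0 → 14.0 → 30.0

Answer: 30.0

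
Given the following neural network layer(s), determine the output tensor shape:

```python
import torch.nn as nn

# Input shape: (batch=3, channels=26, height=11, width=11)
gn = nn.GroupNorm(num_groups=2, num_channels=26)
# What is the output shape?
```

Input: (3, 26, 11, 11) -> Output: (3, 26, 11, 11)

Answer: (3, 26, 11, 11)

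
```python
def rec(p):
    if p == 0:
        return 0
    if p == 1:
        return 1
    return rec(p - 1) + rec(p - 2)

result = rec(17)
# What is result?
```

Build up from base cases: rec(0)=0, rec(1)=1, rec(2)=1, rec(3)=2, rec(4)=3, rec(5)=5, rec(6)=8, ..., rec(17)=1597

Answer: 1597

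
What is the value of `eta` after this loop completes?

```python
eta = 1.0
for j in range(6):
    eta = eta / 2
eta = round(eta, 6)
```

Halving LR 6 times: 1 / 2^6
`eta` takes the values: 1.0 → 0.5 → 0.25 → 0.125 → 0.0625 → 0.03125 → 0.015625

Answer: 0.015625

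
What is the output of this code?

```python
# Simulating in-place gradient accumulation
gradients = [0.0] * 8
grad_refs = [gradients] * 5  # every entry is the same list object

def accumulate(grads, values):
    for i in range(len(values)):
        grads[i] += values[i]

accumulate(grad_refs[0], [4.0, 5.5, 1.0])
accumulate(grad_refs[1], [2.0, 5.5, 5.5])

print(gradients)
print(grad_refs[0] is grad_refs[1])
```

Key concept: gradient accumulation aliasing.
Step by step:
`gradients = [0.0] * 8` → gradients = [0.0, 0.0, 0.0, 0.0, 0.0, 0.0, 0.0, 0.0]
`grad_refs = [gradients] * 5` → grad_refs = [[0.0, 0.0, 0.0, 0.0, 0.0, 0.0, 0.0, 0.0], [0.0, 0.0, 0.0, 0.0, 0.0, 0.0, 0.0, 0.0], [0.0, 0.0, 0.0, 0.0, 0.0, 0.0, 0.0, 0.0], [0.0, 0.0, 0.0, 0.0, 0.0, 0.0, 0.0, 0.0], [0.0, 0.0, 0.0, 0.0, 0.0, 0.0, 0.0, 0.0]]
`accumulate(grad_refs[0], [4.0, 5.5, 1.0])` → gradients = [4.0, 5.5, 1.0, 0.0, 0.0, 0.0, 0.0, 0.0]; grad_refs = [[4.0, 5.5, 1.0, 0.0, 0.0, 0.0, 0.0, 0.0], [4.0, 5.5, 1.0, 0.0, 0.0, 0.0, 0.0, 0.0], [4.0, 5.5, 1.0, 0.0, 0.0, 0.0, 0.0, 0.0], [4.0, 5.5, 1.0, 0.0, 0.0, 0.0, 0.0, 0.0], [4.0, 5.5, 1.0, 0.0, 0.0, 0.0, 0.0, 0.0]]
`accumulate(grad_refs[1], [2.0, 5.5, 5.5])` → gradients = [6.0, 11.0, 6.5, 0.0, 0.0, 0.0, 0.0, 0.0]; grad_refs = [[6.0, 11.0, 6.5, 0.0, 0.0, 0.0, 0.0, 0.0], [6.0, 11.0, 6.5, 0.0, 0.0, 0.0, 0.0, 0.0], [6.0, 11.0, 6.5, 0.0, 0.0, 0.0, 0.0, 0.0], [6.0, 11.0, 6.5, 0.0, 0.0, 0.0, 0.0, 0.0], [6.0, 11.0, 6.5, 0.0, 0.0, 0.0, 0.0, 0.0]]
`print(gradients)` → prints [6.0, 11.0, 6.5, 0.0, 0.0, 0.0, 0.0, 0.0]
`print(grad_refs[0] is grad_refs[1])` → prints True

Answer:
[6.0, 11.0, 6.5, 0.0, 0.0, 0.0, 0.0, 0.0]
True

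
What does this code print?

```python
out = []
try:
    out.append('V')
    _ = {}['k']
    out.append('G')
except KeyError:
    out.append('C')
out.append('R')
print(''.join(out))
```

Execution trace: 'V' (try body) → 'C' (except KeyError) → 'R' (after the try/except). Output: VCR

Answer: VCR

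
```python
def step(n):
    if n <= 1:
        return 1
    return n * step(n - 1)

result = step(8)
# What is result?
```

step(8) = 8 * 7 * 6 * 5 * 4 * 3 * 2 * 1 = 40320

Answer: 40320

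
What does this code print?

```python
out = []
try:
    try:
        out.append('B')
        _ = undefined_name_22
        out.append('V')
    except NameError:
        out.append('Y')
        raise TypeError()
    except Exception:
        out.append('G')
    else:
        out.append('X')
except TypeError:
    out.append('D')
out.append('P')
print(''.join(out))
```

Execution trace: 'B' (inner try body) → 'Y' (inner except NameError) → 'D' (outer except TypeError) → 'P' (after the try/except). Output: BYDP

Answer: BYDP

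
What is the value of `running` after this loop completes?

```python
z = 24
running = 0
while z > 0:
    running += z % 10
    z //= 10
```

Sum digits of 24
`running` takes the values: 0 → 4 → 6

Answer: 6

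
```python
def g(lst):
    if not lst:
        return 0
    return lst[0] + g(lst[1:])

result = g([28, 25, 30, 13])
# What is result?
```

28 + 25 + 30 + 13 + 0 = 96

Answer: 96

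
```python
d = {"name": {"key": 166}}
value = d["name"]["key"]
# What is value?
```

Trace:
`d = {"name": {"key": 166}}` → d = {'name': {'key': 166}}
`value = d["name"]["key"]` → value = 166
So value = 166

Answer: 166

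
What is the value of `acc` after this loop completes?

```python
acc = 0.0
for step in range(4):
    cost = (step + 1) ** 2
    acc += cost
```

Sum of squared losses 1² + 2² + ... + 4²
`acc` takes the values: 0.0 → 1.0 → 5.0 → 14.0 → 30.0

Answer: 30.0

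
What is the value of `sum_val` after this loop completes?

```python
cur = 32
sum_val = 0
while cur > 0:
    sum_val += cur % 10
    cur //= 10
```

Sum digits of 32
`sum_val` takes the values: 0 → 2 → 5

Answer: 5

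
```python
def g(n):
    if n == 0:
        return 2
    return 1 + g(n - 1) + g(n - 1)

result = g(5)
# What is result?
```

g(n) = 1 + 2·g(n-1), g(0)=2. Closed form: (2+1)·2^5 - 1 = 95.

Answer: 95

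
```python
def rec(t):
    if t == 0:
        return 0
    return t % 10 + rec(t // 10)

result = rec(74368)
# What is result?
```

Sum of digits of 74368: 8 + 6 + 3 + 4 + 7 = 28

Answer: 28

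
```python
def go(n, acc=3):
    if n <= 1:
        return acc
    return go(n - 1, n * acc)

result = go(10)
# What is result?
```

Accumulator trace (n, acc): (10, 3) -> (9, 30) -> (8, 270) -> (7, 2160) -> (6, 15120) -> (5, 90720) -> (4, 453600) -> (3, 1814400) -> (2, 5443200) -> (1, 10886400) -> return 10886400

Answer: 10886400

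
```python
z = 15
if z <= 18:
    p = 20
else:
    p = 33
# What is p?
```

Trace:
`z = 15` → z = 15
`if z <= 18: ...` → z <= 18 is True → p = 20
So p = 20

Answer: 20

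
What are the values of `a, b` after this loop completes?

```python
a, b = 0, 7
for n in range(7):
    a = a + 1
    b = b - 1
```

a goes 0→7, b goes 7→0
`a, b` takes the values: (0, 7) → (1, 7) → (1, 6) → (2, 6) → (2, 5) → (3, 5) → (3, 4) → (4, 4) → (4, 3) → (5, 3) → (5, 2) → (6, 2) → (6, 1) → (7, 1) → (7, 0)

Answer: 7, 0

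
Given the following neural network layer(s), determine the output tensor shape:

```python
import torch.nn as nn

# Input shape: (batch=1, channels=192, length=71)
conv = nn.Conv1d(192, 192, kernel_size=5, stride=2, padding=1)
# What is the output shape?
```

Input: (1, 192, 71) -> Output: (1, 192, 35)

Answer: (1, 192, 35)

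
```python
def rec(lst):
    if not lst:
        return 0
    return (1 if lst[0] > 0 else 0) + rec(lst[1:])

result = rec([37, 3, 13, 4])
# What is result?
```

Count of positive elements in [37, 3, 13, 4] = 4

Answer: 4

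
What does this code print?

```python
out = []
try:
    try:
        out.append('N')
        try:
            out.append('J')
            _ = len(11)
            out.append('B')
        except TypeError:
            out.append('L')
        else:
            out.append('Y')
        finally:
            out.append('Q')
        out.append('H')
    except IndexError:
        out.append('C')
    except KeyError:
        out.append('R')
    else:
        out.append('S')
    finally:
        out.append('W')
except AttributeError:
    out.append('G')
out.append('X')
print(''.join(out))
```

Execution trace: 'N' (try body) → 'J' (inner try body) → 'L' (inner except TypeError) → 'Q' (inner finally) → 'H' (try body, no exception) → 'S' (else) → 'W' (finally) → 'X' (after the try/except). Output: NJLQHSWX

Answer: NJLQHSWX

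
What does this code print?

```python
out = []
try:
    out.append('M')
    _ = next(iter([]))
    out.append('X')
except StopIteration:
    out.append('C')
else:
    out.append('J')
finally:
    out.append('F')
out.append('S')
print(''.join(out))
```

Execution trace: 'M' (try body) → 'C' (except StopIteration) → 'F' (finally) → 'S' (after the try/except). Output: MCFS

Answer: MCFS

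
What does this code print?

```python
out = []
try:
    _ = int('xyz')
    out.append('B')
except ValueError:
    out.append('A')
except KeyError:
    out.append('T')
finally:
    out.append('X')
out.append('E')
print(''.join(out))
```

Execution trace: 'A' (except ValueError) → 'X' (finally) → 'E' (after the try/except). Output: AXE

Answer: AXE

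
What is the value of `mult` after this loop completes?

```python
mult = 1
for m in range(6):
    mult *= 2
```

2^6 = 64
`mult` takes the values: 1 → 2 → 4 → 8 → 16 → 32 → 64

Answer: 64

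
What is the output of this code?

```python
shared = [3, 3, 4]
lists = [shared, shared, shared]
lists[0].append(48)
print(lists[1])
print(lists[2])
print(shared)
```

Key concept: list of same reference.
Step by step:
`shared = [3, 3, 4]` → shared = [3, 3, 4]
`lists = [shared, shared, shared]` → lists = [[3, 3, 4], [3, 3, 4], [3, 3, 4]]
`lists[0].append(48)` → shared = [3, 3, 4, 48]; lists = [[3, 3, 4, 48], [3, 3, 4, 48], [3, 3, 4, 48]]
`print(lists[1])` → prints [3, 3, 4, 48]
`print(lists[2])` → prints [3, 3, 4, 48]
`print(shared)` → prints [3, 3, 4, 48]

Answer:
[3, 3, 4, 48]
[3, 3, 4, 48]
[3, 3, 4, 48]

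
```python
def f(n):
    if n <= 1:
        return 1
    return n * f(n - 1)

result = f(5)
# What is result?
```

f(5) = 5 * 4 * 3 * 2 * 1 = 120

Answer: 120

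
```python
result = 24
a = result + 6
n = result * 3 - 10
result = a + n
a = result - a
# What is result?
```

Trace:
`result = 24` → result = 24
`a = result + 6` → a = 30
`n = result * 3 - 10` → n = 62
`result = a + n` → result = 92
`a = result - a` → a = 62
So result = 92

Answer: 92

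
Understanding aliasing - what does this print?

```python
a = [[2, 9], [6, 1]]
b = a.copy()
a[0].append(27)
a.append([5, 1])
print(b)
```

Key concept: shallow copy with nested lists.
Step by step:
`a = [[2, 9], [6, 1]]` → a = [[2, 9], [6, 1]]
`b = a.copy()` → b = [[2, 9], [6, 1]]
`a[0].append(27)` → a = [[2, 9, 27], [6, 1]]; b = [[2, 9, 27], [6, 1]]
`a.append([5, 1])` → a = [[2, 9, 27], [6, 1], [5, 1]]
`print(b)` → prints [[2, 9, 27], [6, 1]]

Answer: [[2, 9, 27], [6, 1]]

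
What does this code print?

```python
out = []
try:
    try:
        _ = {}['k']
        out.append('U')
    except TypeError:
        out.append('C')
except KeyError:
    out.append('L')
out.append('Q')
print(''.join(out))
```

Execution trace: 'L' (outer except KeyError) → 'Q' (after the try/except). Output: LQ

Answer: LQ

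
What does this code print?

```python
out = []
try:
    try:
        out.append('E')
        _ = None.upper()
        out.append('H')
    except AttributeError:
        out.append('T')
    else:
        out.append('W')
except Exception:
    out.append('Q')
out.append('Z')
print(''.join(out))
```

Execution trace: 'E' (inner try body) → 'T' (inner except AttributeError) → 'Z' (after the try/except). Output: ETZ

Answer: ETZ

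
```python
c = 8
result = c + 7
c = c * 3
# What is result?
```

Trace:
`c = 8` → c = 8
`result = c + 7` → result = 15
`c = c * 3` → c = 24
So result = 15

Answer: 15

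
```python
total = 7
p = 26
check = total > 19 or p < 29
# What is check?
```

Trace:
`total = 7` → total = 7
`p = 26` → p = 26
`check = total > 19 or p < 29` → check = True
So check = True

Answer: True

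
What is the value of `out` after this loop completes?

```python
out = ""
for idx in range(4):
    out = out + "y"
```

Repeat 'y' 4 times
`out` takes the values: "" → "y" → "yy" → "yyy" → "yyyy"

Answer: "yyyy"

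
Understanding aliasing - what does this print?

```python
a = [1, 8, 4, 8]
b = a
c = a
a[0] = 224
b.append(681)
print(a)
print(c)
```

Key concept: multiple aliases.
Step by step:
`a = [1, 8, 4, 8]` → a = [1, 8, 4, 8]
`b = a` → b = [1, 8, 4, 8] (same object as a)
`c = a` → c = [1, 8, 4, 8] (same object as a, b)
`a[0] = 224` → a = [224, 8, 4, 8] (same object as b, c); b = [224, 8, 4, 8] (same object as a, c); c = [224, 8, 4, 8] (same object as a, b)
`b.append(681)` → a = [224, 8, 4, 8, 681] (same object as b, c); b = [224, 8, 4, 8, 681] (same object as a, c); c = [224, 8, 4, 8, 681] (same object as a, b)
`print(a)` → prints [224, 8, 4, 8, 681]
`print(c)` → prints [224, 8, 4, 8, 681]

Answer:
[224, 8, 4, 8, 681]
[224, 8, 4, 8, 681]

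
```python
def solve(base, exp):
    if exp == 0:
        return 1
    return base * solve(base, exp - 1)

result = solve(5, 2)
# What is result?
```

solve(5, 2) = 5 * 5 = 25

Answer: 25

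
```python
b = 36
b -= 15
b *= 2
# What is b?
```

Trace:
`b = 36` → b = 36
`b -= 15` → b = 21
`b *= 2` → b = 42
So b = 42

Answer: 42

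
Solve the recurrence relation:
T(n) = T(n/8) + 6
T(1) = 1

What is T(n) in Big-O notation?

Each step divides n by 8 and adds 6. After log_8(n) steps we reach T(1)=1. So T(n) = 6·log_8(n) + 1 = O(log n).

Answer: O(log n)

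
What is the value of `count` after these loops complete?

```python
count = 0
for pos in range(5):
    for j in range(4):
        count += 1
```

5 * 4 = 20
`count` takes the values: 0 → 1 → 2 → 3 → 4 → 5 → 6 → 7 → 8 → 9 → 10 → 11 → 12 → 13 → 14 → 15 → 16 → 17 → 18 → 19 → 20

Answer: 20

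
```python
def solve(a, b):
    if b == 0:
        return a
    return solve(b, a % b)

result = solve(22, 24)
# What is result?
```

solve(22, 24) -> solve(24, 22) -> solve(22, 2) -> solve(2, 0) -> 2

Answer: 2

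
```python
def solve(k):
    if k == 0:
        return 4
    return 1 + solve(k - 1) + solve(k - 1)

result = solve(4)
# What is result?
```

solve(k) = 1 + 2·solve(k-1), solve(0)=4. Closed form: (4+1)·2^4 - 1 = 79.

Answer: 79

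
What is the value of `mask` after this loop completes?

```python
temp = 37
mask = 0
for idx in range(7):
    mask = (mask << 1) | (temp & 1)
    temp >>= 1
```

Reverse lowest 7 bits of 37
`mask` takes the values: 0 → 1 → 2 → 5 → 10 → 20 → 41 → 82

Answer: 82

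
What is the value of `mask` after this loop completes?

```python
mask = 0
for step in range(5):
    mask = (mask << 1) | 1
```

Build 5 consecutive 1-bits: 0b11111
`mask` takes the values: 0 → 1 → 3 → 7 → 15 → 31

Answer: 31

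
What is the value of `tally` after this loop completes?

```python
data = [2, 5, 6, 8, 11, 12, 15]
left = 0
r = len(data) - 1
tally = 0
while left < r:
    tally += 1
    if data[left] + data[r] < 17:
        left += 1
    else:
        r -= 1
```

Steps to find pair summing to 17
`tally` takes the values: 0 → 1 → 2 → 3 → 4 → 5 → 6

Answer: 6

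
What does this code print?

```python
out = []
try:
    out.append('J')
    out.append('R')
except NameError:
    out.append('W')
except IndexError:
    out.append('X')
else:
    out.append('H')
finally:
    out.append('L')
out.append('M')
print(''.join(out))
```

Execution trace: 'J' (try body) → 'R' (try body, no exception) → 'H' (else) → 'L' (finally) → 'M' (after the try/except). Output: JRHLM

Answer: JRHLM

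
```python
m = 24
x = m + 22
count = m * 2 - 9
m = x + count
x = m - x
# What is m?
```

Trace:
`m = 24` → m = 24
`x = m + 22` → x = 46
`count = m * 2 - 9` → count = 39
`m = x + count` → m = 85
`x = m - x` → x = 39
So m = 85

Answer: 85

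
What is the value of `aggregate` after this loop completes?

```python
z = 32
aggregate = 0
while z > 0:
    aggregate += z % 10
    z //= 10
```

Sum digits of 32
`aggregate` takes the values: 0 → 2 → 5

Answer: 5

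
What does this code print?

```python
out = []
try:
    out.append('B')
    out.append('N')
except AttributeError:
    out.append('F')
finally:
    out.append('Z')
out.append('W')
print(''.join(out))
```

Execution trace: 'B' (try body) → 'N' (try body, no exception) → 'Z' (finally) → 'W' (after the try/except). Output: BNZW

Answer: BNZW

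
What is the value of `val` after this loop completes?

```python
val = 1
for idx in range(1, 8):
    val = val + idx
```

Start at 1, add 1 through 7
`val` takes the values: 1 → 2 → 4 → 7 → 11 → 16 → 22 → 29

Answer: 29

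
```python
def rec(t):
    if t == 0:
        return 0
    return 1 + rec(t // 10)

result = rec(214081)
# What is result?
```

Count of digits of 214081: 6

Answer: 6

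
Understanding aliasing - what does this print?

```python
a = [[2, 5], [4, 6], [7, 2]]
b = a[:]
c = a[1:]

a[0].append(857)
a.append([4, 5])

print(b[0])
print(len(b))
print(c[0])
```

Key concept: slice with nested mutation.
Step by step:
`a = [[2, 5], [4, 6], [7, 2]]` → a = [[2, 5], [4, 6], [7, 2]]
`b = a[:]` → b = [[2, 5], [4, 6], [7, 2]]
`c = a[1:]` → c = [[4, 6], [7, 2]]
`a[0].append(857)` → a = [[2, 5, 857], [4, 6], [7, 2]]; b = [[2, 5, 857], [4, 6], [7, 2]]
`a.append([4, 5])` → a = [[2, 5, 857], [4, 6], [7, 2], [4, 5]]
`print(b[0])` → prints [2, 5, 857]
`print(len(b))` → prints 3
`print(c[0])` → prints [4, 6]

Answer:
[2, 5, 857]
3
[4, 6]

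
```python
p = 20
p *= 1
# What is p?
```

Trace:
`p = 20` → p = 20
`p *= 1` → p = 20
So p = 20

Answer: 20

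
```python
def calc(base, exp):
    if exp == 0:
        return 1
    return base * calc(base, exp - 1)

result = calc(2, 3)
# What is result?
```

calc(2, 3) = 2 * 2 * 2 = 8

Answer: 8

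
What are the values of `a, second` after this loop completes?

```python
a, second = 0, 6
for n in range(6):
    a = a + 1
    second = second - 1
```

a goes 0→6, second goes 6→0
`a, second` takes the values: (0, 6) → (1, 6) → (1, 5) → (2, 5) → (2, 4) → (3, 4) → (3, 3) → (4, 3) → (4, 2) → (5, 2) → (5, 1) → (6, 1) → (6, 0)

Answer: 6, 0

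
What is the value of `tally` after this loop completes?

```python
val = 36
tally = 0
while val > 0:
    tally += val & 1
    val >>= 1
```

Count set bits in 36 (binary: 0b100100)
`tally` takes the values: 0 → 1 → 2

Answer: 2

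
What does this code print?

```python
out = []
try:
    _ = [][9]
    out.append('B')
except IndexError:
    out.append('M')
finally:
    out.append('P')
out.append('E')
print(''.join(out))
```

Execution trace: 'M' (except IndexError) → 'P' (finally) → 'E' (after the try/except). Output: MPE

Answer: MPE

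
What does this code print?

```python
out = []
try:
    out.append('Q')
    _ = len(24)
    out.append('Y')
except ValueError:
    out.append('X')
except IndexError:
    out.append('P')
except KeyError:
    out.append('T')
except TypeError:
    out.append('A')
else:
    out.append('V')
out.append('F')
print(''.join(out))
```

Execution trace: 'Q' (try body) → 'A' (except TypeError) → 'F' (after the try/except). Output: QAF

Answer: QAF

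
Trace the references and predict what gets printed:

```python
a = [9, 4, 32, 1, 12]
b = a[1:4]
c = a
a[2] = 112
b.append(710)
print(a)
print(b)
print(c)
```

Key concept: slice vs alias.
Step by step:
`a = [9, 4, 32, 1, 12]` → a = [9, 4, 32, 1, 12]
`b = a[1:4]` → b = [4, 32, 1]
`c = a` → c = [9, 4, 32, 1, 12] (same object as a)
`a[2] = 112` → a = [9, 4, 112, 1, 12] (same object as c); c = [9, 4, 112, 1, 12] (same object as a)
`b.append(710)` → b = [4, 32, 1, 710]
`print(a)` → prints [9, 4, 112, 1, 12]
`print(b)` → prints [4, 32, 1, 710]
`print(c)` → prints [9, 4, 112, 1, 12]

Answer:
[9, 4, 112, 1, 12]
[4, 32, 1, 710]
[9, 4, 112, 1, 12]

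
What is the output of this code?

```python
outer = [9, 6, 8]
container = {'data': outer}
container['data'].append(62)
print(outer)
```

Key concept: dict holds reference to list.
Step by step:
`outer = [9, 6, 8]` → outer = [9, 6, 8]
`container = {'data': outer}` → container = {'data': [9, 6, 8]}
`container['data'].append(62)` → outer = [9, 6, 8, 62]; container = {'data': [9, 6, 8, 62]}
`print(outer)` → prints [9, 6, 8, 62]

Answer: [9, 6, 8, 62]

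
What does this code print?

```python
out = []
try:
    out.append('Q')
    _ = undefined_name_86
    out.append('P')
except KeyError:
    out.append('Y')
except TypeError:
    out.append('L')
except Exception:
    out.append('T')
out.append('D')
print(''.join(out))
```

Execution trace: 'Q' (try body) → 'T' (except Exception) → 'D' (after the try/except). Output: QTD

Answer: QTD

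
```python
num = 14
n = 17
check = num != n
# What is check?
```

Trace:
`num = 14` → num = 14
`n = 17` → n = 17
`check = num != n` → check = True
So check = True

Answer: True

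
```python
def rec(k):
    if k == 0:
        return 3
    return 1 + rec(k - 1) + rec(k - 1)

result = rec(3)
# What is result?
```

rec(k) = 1 + 2·rec(k-1), rec(0)=3. Closed form: (3+1)·2^3 - 1 = 31.

Answer: 31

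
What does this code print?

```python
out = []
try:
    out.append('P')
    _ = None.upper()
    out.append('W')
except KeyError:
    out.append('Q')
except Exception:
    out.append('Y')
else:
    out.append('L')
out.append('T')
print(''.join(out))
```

Execution trace: 'P' (try body) → 'Y' (except Exception) → 'T' (after the try/except). Output: PYT

Answer: PYT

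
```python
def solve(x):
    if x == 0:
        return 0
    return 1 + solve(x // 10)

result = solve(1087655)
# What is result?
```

Count of digits of 1087655: 7

Answer: 7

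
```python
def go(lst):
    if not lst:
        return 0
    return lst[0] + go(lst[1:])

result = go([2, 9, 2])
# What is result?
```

2 + 9 + 2 + 0 = 13

Answer: 13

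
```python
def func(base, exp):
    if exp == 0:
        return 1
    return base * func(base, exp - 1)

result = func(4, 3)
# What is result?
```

func(4, 3) = 4 * 4 * 4 = 64

Answer: 64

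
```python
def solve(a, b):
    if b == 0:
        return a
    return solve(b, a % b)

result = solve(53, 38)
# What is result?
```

solve(53, 38) -> solve(38, 15) -> solve(15, 8) -> solve(8, 7) -> solve(7, 1) -> solve(1, 0) -> 1

Answer: 1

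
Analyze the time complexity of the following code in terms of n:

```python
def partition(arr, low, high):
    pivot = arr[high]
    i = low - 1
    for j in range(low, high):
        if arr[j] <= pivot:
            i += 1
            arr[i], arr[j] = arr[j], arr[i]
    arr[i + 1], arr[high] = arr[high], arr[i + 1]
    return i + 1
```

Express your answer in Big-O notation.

This is Lomuto partition (single pass over [low, high), where n = high - low). Time complexity: O(n).

Answer: O(n)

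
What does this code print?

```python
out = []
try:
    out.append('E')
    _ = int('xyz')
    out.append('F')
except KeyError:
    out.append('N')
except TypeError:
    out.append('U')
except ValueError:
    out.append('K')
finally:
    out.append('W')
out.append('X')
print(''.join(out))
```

Execution trace: 'E' (try body) → 'K' (except ValueError) → 'W' (finally) → 'X' (after the try/except). Output: EKWX

Answer: EKWX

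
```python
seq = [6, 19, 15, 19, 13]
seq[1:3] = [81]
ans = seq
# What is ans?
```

Trace:
`seq = [6, 19, 15, 19, 13]` → seq = [6, 19, 15, 19, 13]
`seq[1:3] = [81]` → seq = [6, 81, 19, 13]
`ans = seq` → ans = [6, 81, 19, 13]
So ans = [6, 81, 19, 13]

Answer: [6, 81, 19, 13]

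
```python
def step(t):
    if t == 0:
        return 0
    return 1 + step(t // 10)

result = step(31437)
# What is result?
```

Count of digits of 31437: 5

Answer: 5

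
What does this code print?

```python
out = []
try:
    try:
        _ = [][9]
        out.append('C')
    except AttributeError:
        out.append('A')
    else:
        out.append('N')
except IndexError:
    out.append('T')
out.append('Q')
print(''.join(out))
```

Execution trace: 'T' (outer except IndexError) → 'Q' (after the try/except). Output: TQ

Answer: TQ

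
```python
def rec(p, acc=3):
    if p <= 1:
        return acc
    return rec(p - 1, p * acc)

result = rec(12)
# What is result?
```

Accumulator trace (n, acc): (12, 3) -> (11, 36) -> (10, 396) -> (9, 3960) -> (8, 35640) -> (7, 285120) -> (6, 1995840) -> (5, 11975040) -> (4, 59875200) -> (3, 239500800) -> (2, 718502400) -> (1, 1437004800) -> return 1437004800

Answer: 1437004800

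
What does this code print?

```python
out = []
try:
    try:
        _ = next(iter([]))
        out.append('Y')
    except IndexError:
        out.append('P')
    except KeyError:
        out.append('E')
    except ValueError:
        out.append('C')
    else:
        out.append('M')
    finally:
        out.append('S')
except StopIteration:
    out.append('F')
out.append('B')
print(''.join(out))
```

Execution trace: 'S' (inner finally) → 'F' (outer except StopIteration) → 'B' (after the try/except). Output: SFB

Answer: SFB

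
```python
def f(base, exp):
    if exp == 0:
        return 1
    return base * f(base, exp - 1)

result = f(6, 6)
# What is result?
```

f(6, 6) = 6 * 6 * 6 * 6 * 6 * 6 = 46656

Answer: 46656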